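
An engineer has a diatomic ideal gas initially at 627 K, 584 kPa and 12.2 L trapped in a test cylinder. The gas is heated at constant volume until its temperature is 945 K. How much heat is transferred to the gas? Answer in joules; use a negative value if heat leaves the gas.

9030 J

n = P₁V₁/(RT₁) = 584×12.2/(8.314×627) = 1.37 mol.
Isochoric: V stays 12.2 L; P/T = const ⇒ T₂ = 945 K, P₂ = 880 kPa.
W = 0 (no volume change).
ΔU = nCvΔT = 1.37×20.8×(945−627) = 9030 J.
Q = ΔU = 9030 J.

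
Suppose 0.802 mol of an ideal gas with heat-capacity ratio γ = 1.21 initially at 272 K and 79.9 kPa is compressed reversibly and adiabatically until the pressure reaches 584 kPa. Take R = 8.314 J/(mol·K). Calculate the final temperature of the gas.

384 K

V₁ = nRT₁/P₁ = 0.802×8.314×272/79.9 = 22.7 L.
Adiabatic: T₂/T₁ = (P₂/P₁)^((γ−1)/γ) ⇒ T₂ = 272×(7.31)^0.174 = 384 K; V₂ = 4.39 L.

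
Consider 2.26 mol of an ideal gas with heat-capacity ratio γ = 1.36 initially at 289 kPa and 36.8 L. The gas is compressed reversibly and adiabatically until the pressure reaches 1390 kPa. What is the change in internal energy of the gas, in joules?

T₁ = P₁V₁/(nR) = 289×36.8/(2.26×8.314) = 566 K.
Adiabatic: T₂/T₁ = (P₂/P₁)^((γ−1)/γ) ⇒ T₂ = 566×(4.81)^0.265 = 858 K; V₂ = 11.6 L.
For an ideal gas ΔU = nCvΔT with Cv = R/(γ−1) = 23.1 J/(mol·K).
ΔU = 2.26×23.1×(858−566) = 15200 J.

15200 J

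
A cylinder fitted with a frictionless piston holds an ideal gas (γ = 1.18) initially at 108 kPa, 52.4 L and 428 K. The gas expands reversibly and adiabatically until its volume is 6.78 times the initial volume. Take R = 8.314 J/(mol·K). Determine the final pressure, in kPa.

11.3 kPa

Adiabatic: TV^(γ−1) = const ⇒ T₂ = 428×(0.147)^0.180 = 303 K; PV^γ = const ⇒ P₂ = 11.3 kPa.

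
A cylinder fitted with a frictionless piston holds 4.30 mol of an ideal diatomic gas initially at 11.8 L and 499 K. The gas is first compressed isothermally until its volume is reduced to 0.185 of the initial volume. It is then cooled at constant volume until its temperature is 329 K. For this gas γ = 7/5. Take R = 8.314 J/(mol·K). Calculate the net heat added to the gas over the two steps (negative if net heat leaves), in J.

P₁ = nRT₁/V₁ = 4.30×8.314×499/11.8 = 1510 kPa.
Step 1 — Isothermal: T stays 499 K; PV = const ⇒ V₂ = 2.18 L, P₂ = 8170 kPa.
ΔU = 0 (ideal gas, T constant).
W = nRT ln(V₂/V₁) = 4.30×8.314×499×ln(0.185) = -30100 J.
Q = ΔU + W = -30100 J.
State after step 1: P = 8170 kPa, V = 2.18 L, T = 499 K.
Step 2 — Isochoric: V stays 2.18 L; P/T = const ⇒ T₂ = 329 K, P₂ = 5390 kPa.
W = 0 (no volume change).
ΔU = nCvΔT = 4.30×20.8×(329−499) = -15200 J.
Q = ΔU = -15200 J.
Net over both steps: W = -30100 J, Q = -45300 J, ΔU = -15200 J.

-45300 J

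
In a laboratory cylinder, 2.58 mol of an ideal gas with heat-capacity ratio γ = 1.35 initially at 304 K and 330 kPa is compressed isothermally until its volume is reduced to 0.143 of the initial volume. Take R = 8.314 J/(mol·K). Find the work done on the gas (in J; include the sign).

12700 J

V₁ = nRT₁/P₁ = 2.58×8.314×304/330 = 19.8 L.
Isothermal: T stays 304 K; PV = const ⇒ V₂ = 2.83 L, P₂ = 2310 kPa.
W = nRT ln(V₂/V₁) = 2.58×8.314×304×ln(0.143) = -12700 J.
Work done on the gas = −W_by = 12700 J.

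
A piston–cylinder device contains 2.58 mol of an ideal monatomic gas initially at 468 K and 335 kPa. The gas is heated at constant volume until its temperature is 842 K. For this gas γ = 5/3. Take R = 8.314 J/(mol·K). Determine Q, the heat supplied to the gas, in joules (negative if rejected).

12000 J

V₁ = nRT₁/P₁ = 2.58×8.314×468/335 = 30.0 L.
Isochoric: V stays 30.0 L; P/T = const ⇒ T₂ = 842 K, P₂ = 603 kPa.
W = 0 (no volume change).
ΔU = nCvΔT = 2.58×12.5×(842−468) = 12000 J.
Q = ΔU = 12000 J.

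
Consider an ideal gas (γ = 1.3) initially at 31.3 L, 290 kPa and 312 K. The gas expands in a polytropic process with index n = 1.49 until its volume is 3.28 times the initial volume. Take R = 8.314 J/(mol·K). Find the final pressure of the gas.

49.4 kPa

Polytropic n=1.49: T₂ = T₁(V₁/V₂)^(n−1) = 312×(0.305)^0.49 = 174 K; P₂ = P₁(V₁/V₂)^n = 49.4 kPa.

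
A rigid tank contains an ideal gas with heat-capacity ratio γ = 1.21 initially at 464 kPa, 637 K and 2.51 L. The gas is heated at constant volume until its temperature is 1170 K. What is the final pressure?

Isochoric: V stays 2.51 L; P/T = const ⇒ T₂ = 1170 K, P₂ = 852 kPa.

852 kPa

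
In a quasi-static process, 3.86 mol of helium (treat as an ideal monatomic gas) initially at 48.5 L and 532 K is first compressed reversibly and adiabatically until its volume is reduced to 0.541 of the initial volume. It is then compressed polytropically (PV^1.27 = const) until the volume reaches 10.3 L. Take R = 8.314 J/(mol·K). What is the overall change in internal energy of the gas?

P₁ = nRT₁/V₁ = 3.86×8.314×532/48.5 = 352 kPa.
Step 1 — Adiabatic: TV^(γ−1) = const ⇒ T₂ = 532×(1.85)^0.667 = 801 K; PV^γ = const ⇒ P₂ = 980 kPa.
ΔU = nCvΔT = 3.86×12.5×(801−532) = 13000 J.
Q = 0 for an adiabatic process, so W = −ΔU = -13000 J.
State after step 1: P = 980 kPa, V = 26.2 L, T = 801 K.
Step 2 — Polytropic n=1.27: T₂ = T₁(V₁/V₂)^(n−1) = 801×(2.55)^0.27 = 1030 K; P₂ = P₁(V₁/V₂)^n = 3210 kPa.
W = (P₁V₁−P₂V₂)/(n−1) = (980×26.2−3210×10.3)/0.27 = -27400 J.
ΔU = nCvΔT = 3.86×12.5×(1030−801) = 11100 J.
Q = ΔU + W = -16300 J.
Net over both steps: W = -40300 J, Q = -16300 J, ΔU = 24000 J.

24000 J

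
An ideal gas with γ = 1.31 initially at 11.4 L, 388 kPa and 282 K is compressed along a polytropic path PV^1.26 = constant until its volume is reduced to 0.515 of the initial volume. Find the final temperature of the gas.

335 K

Polytropic n=1.26: T₂ = T₁(V₁/V₂)^(n−1) = 282×(1.94)^0.26 = 335 K; P₂ = P₁(V₁/V₂)^n = 895 kPa.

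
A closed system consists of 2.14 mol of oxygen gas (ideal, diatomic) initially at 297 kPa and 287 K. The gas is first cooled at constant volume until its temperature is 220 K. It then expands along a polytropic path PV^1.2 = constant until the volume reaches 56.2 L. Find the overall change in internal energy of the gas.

-5040 J

V₁ = nRT₁/P₁ = 2.14×8.314×287/297 = 17.2 L.
Step 1 — Isochoric: V stays 17.2 L; P/T = const ⇒ T₂ = 220 K, P₂ = 228 kPa.
W = 0 (no volume change).
ΔU = nCvΔT = 2.14×20.8×(220−287) = -2980 J.
Q = ΔU = -2980 J.
State after step 1: P = 228 kPa, V = 17.2 L, T = 220 K.
Step 2 — Polytropic n=1.2: T₂ = T₁(V₁/V₂)^(n−1) = 220×(0.306)^0.20 = 174 K; P₂ = P₁(V₁/V₂)^n = 55.0 kPa.
W = (P₁V₁−P₂V₂)/(n−1) = (228×17.2−55.0×56.2)/0.20 = 4130 J.
ΔU = nCvΔT = 2.14×20.8×(174−220) = -2060 J.
Q = ΔU + W = 2060 J.
Net over both steps: W = 4130 J, Q = -916 J, ΔU = -5040 J.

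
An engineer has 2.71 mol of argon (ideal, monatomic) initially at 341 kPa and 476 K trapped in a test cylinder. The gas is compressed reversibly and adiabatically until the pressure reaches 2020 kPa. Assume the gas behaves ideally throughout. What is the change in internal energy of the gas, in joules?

16700 J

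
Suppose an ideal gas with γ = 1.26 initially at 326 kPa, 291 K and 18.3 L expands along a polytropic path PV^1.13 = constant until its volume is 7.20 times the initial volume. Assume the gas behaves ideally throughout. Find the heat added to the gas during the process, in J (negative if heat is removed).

5190 J

n = P₁V₁/(RT₁) = 326×18.3/(8.314×291) = 2.47 mol.
Polytropic n=1.13: T₂ = T₁(V₁/V₂)^(n−1) = 291×(0.139)^0.13 = 225 K; P₂ = P₁(V₁/V₂)^n = 35.0 kPa.
W = (P₁V₁−P₂V₂)/(n−1) = (326×18.3−35.0×132)/0.13 = 10400 J.
ΔU = nCvΔT = 2.47×32.0×(225−291) = -5190 J.
Q = ΔU + W = 5190 J.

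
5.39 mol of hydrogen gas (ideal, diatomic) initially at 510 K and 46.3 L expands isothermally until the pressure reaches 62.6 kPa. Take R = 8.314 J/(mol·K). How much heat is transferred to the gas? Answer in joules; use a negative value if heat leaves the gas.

47200 J

P₁ = nRT₁/V₁ = 5.39×8.314×510/46.3 = 494 kPa.
Isothermal: T stays 510 K; PV = const ⇒ V₂ = 365 L, P₂ = 62.6 kPa.
ΔU = 0 (ideal gas, T constant).
W = nRT ln(V₂/V₁) = 5.39×8.314×510×ln(7.89) = 47200 J.
Q = ΔU + W = 47200 J.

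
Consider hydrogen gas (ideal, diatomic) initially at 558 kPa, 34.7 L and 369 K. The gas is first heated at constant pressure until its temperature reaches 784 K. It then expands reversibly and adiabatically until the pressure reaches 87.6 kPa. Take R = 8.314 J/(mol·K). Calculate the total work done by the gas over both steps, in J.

64000 J

n = P₁V₁/(RT₁) = 558×34.7/(8.314×369) = 6.31 mol.
Step 1 — Isobaric: P stays 558 kPa; V/T = const ⇒ T₂ = 784 K, V₂ = 73.7 L.
W = PΔV = 558×(73.7−34.7) kPa·L = 21800 J.
ΔU = nCvΔT = 6.31×20.8×(784−369) = 54400 J.
Q = ΔU + W = nCpΔT = 76200 J.
State after step 1: P = 558 kPa, V = 73.7 L, T = 784 K.
Step 2 — Adiabatic: T₂/T₁ = (P₂/P₁)^((γ−1)/γ) ⇒ T₂ = 784×(0.157)^0.286 = 462 K; V₂ = 277 L.
ΔU = nCvΔT = 6.31×20.8×(462−784) = -42300 J.
Q = 0 for an adiabatic process, so W = −ΔU = 42300 J.
Net over both steps: W = 64000 J, Q = 76200 J, ΔU = 12200 J.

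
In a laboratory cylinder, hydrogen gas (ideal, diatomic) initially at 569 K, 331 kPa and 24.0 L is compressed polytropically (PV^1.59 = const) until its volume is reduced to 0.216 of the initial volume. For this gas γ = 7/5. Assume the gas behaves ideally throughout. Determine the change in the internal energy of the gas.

n = P₁V₁/(RT₁) = 331×24.0/(8.314×569) = 1.68 mol.
Polytropic n=1.59: T₂ = T₁(V₁/V₂)^(n−1) = 569×(4.63)^0.59 = 1410 K; P₂ = P₁(V₁/V₂)^n = 3780 kPa.
For an ideal gas ΔU = nCvΔT with Cv = (5/2)R = 20.8 J/(mol·K).
ΔU = 1.68×20.8×(1410−569) = 29200 J.

29200 J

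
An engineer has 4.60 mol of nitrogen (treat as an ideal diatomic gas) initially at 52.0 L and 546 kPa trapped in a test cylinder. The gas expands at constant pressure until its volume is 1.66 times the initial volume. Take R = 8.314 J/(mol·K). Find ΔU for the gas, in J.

46800 J

T₁ = P₁V₁/(nR) = 546×52.0/(4.60×8.314) = 742 K.
Isobaric: P stays 546 kPa; V/T = const ⇒ T₂ = 1230 K, V₂ = 86.3 L.
For an ideal gas ΔU = nCvΔT with Cv = (5/2)R = 20.8 J/(mol·K).
ΔU = 4.60×20.8×(1230−742) = 46800 J.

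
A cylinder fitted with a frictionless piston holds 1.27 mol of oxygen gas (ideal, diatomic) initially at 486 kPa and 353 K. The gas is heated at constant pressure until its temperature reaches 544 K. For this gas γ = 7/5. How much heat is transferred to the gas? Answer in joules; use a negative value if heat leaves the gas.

V₁ = nRT₁/P₁ = 1.27×8.314×353/486 = 7.67 L.
Isobaric: P stays 486 kPa; V/T = const ⇒ T₂ = 544 K, V₂ = 11.8 L.
W = PΔV = 486×(11.8−7.67) kPa·L = 2020 J.
ΔU = nCvΔT = 1.27×20.8×(544−353) = 5040 J.
Q = ΔU + W = nCpΔT = 7060 J.

7060 J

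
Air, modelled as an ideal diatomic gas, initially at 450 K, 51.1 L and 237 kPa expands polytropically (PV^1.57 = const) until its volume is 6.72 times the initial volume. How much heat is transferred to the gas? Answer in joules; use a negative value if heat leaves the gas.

-5980 J

n = P₁V₁/(RT₁) = 237×51.1/(8.314×450) = 3.24 mol.
Polytropic n=1.57: T₂ = T₁(V₁/V₂)^(n−1) = 450×(0.149)^0.57 = 152 K; P₂ = P₁(V₁/V₂)^n = 11.9 kPa.
W = (P₁V₁−P₂V₂)/(n−1) = (237×51.1−11.9×343)/0.57 = 14100 J.
ΔU = nCvΔT = 3.24×20.8×(152−450) = -20100 J.
Q = ΔU + W = -5980 J.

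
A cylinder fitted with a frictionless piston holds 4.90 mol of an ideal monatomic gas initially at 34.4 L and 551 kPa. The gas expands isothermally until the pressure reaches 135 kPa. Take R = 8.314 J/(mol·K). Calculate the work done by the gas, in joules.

26700 J

T₁ = P₁V₁/(nR) = 551×34.4/(4.90×8.314) = 465 K.
Isothermal: T stays 465 K; PV = const ⇒ V₂ = 140 L, P₂ = 135 kPa.
W = nRT ln(V₂/V₁) = 4.90×8.314×465×ln(4.08) = 26700 J.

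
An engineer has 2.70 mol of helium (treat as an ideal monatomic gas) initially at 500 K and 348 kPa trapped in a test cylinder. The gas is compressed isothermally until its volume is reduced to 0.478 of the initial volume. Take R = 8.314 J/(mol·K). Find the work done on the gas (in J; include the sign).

8280 J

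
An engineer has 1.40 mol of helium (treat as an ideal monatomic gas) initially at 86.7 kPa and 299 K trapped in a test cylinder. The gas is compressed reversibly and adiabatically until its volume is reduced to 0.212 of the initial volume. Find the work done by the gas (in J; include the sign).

V₁ = nRT₁/P₁ = 1.40×8.314×299/86.7 = 40.1 L.
Adiabatic: TV^(γ−1) = const ⇒ T₂ = 299×(4.72)^0.667 = 841 K; PV^γ = const ⇒ P₂ = 1150 kPa.
ΔU = nCvΔT = 1.40×12.5×(841−299) = 9460 J.
Q = 0 for an adiabatic process, so W = −ΔU = -9460 J.

-9460 J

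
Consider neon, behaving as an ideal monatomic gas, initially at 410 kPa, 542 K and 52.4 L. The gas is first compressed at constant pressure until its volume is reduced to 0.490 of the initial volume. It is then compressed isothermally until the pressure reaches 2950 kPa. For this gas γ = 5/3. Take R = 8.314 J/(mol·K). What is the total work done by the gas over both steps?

-31700 J

n = P₁V₁/(RT₁) = 410×52.4/(8.314×542) = 4.77 mol.
Step 1 — Isobaric: P stays 410 kPa; V/T = const ⇒ T₂ = 266 K, V₂ = 25.7 L.
W = PΔV = 410×(25.7−52.4) kPa·L = -11000 J.
ΔU = nCvΔT = 4.77×12.5×(266−542) = -16400 J.
Q = ΔU + W = nCpΔT = -27400 J.
State after step 1: P = 410 kPa, V = 25.7 L, T = 266 K.
Step 2 — Isothermal: T stays 266 K; PV = const ⇒ V₂ = 3.57 L, P₂ = 2950 kPa.
ΔU = 0 (ideal gas, T constant).
W = nRT ln(V₂/V₁) = 4.77×8.314×266×ln(0.139) = -20800 J.
Q = ΔU + W = -20800 J.
Net over both steps: W = -31700 J, Q = -48200 J, ΔU = -16400 J.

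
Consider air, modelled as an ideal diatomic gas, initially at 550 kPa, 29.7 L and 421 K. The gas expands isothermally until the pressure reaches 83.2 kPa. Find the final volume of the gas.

196 L

Isothermal: T stays 421 K; PV = const ⇒ V₂ = 196 L, P₂ = 83.2 kPa.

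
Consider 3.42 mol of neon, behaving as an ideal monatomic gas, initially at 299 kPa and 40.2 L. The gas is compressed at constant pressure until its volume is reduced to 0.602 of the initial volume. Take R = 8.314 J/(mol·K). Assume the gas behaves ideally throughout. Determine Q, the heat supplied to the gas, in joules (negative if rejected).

-12000 J

T₁ = P₁V₁/(nR) = 299×40.2/(3.42×8.314) = 423 K.
Isobaric: P stays 299 kPa; V/T = const ⇒ T₂ = 254 K, V₂ = 24.2 L.
W = PΔV = 299×(24.2−40.2) kPa·L = -4780 J.
ΔU = nCvΔT = 3.42×12.5×(254−423) = -7180 J.
Q = ΔU + W = nCpΔT = -12000 J.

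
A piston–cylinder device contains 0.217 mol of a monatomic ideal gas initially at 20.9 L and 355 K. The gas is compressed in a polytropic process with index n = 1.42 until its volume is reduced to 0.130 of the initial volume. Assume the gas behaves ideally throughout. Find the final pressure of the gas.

P₁ = nRT₁/V₁ = 0.217×8.314×355/20.9 = 30.6 kPa.
Polytropic n=1.42: T₂ = T₁(V₁/V₂)^(n−1) = 355×(7.69)^0.42 = 836 K; P₂ = P₁(V₁/V₂)^n = 555 kPa.

555 kPa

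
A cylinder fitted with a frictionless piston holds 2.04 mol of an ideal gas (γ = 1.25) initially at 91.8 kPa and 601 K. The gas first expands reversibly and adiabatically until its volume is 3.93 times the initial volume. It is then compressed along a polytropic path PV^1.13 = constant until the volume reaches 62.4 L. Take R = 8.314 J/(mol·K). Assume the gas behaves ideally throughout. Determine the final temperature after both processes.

V₁ = nRT₁/P₁ = 2.04×8.314×601/91.8 = 111 L.
Step 1 — Adiabatic: TV^(γ−1) = const ⇒ T₂ = 601×(0.254)^0.250 = 427 K; PV^γ = const ⇒ P₂ = 16.6 kPa.
ΔU = nCvΔT = 2.04×33.3×(427−601) = -11800 J.
Q = 0 for an adiabatic process, so W = −ΔU = 11800 J.
State after step 1: P = 16.6 kPa, V = 436 L, T = 427 K.
Step 2 — Polytropic n=1.13: T₂ = T₁(V₁/V₂)^(n−1) = 427×(6.99)^0.13 = 550 K; P₂ = P₁(V₁/V₂)^n = 149 kPa.
W = (P₁V₁−P₂V₂)/(n−1) = (16.6×436−149×62.4)/0.13 = -16000 J.
ΔU = nCvΔT = 2.04×33.3×(550−427) = 8330 J.
Q = ΔU + W = -7690 J.
Net over both steps: W = -4210 J, Q = -7690 J, ΔU = -3480 J.

550 K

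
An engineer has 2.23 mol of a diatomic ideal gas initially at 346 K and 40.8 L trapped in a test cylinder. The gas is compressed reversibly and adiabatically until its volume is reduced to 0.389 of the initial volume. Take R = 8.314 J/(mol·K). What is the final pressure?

P₁ = nRT₁/V₁ = 2.23×8.314×346/40.8 = 157 kPa.
Adiabatic: TV^(γ−1) = const ⇒ T₂ = 346×(2.57)^0.400 = 505 K; PV^γ = const ⇒ P₂ = 590 kPa.

590 kPa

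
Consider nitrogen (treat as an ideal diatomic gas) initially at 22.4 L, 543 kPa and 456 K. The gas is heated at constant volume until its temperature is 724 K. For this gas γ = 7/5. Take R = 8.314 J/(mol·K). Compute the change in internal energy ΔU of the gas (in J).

n = P₁V₁/(RT₁) = 543×22.4/(8.314×456) = 3.21 mol.
Isochoric: V stays 22.4 L; P/T = const ⇒ T₂ = 724 K, P₂ = 862 kPa.
For an ideal gas ΔU = nCvΔT with Cv = (5/2)R = 20.8 J/(mol·K).
ΔU = 3.21×20.8×(724−456) = 17900 J.

17900 J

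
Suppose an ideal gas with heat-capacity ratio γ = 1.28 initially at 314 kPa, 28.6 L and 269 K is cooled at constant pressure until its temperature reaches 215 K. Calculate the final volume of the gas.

Isobaric: P stays 314 kPa; V/T = const ⇒ T₂ = 215 K, V₂ = 22.9 L.

22.9 L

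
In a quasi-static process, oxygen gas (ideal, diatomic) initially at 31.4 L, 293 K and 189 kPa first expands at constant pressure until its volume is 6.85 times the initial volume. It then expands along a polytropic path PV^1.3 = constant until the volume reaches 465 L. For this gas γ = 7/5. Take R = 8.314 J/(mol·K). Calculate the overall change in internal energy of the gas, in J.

n = P₁V₁/(RT₁) = 189×31.4/(8.314×293) = 2.44 mol.
Step 1 — Isobaric: P stays 189 kPa; V/T = const ⇒ T₂ = 2010 K, V₂ = 215 L.
W = PΔV = 189×(215−31.4) kPa·L = 34700 J.
ΔU = nCvΔT = 2.44×20.8×(2010−293) = 86800 J.
Q = ΔU + W = nCpΔT = 122000 J.
State after step 1: P = 189 kPa, V = 215 L, T = 2010 K.
Step 2 — Polytropic n=1.3: T₂ = T₁(V₁/V₂)^(n−1) = 2010×(0.463)^0.30 = 1590 K; P₂ = P₁(V₁/V₂)^n = 69.4 kPa.
W = (P₁V₁−P₂V₂)/(n−1) = (189×215−69.4×465)/0.30 = 28000 J.
ΔU = nCvΔT = 2.44×20.8×(1590−2010) = -21000 J.
Q = ΔU + W = 7000 J.
Net over both steps: W = 62700 J, Q = 129000 J, ΔU = 65800 J.

65800 J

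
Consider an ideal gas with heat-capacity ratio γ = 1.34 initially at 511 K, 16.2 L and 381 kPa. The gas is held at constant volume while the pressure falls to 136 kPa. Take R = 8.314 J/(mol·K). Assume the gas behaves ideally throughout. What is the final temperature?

Isochoric: V stays 16.2 L; P/T = const ⇒ T₂ = 182 K, P₂ = 136 kPa.

182 K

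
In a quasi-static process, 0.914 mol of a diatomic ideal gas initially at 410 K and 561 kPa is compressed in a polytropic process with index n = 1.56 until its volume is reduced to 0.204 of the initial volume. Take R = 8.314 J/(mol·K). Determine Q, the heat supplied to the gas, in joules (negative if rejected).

V₁ = nRT₁/P₁ = 0.914×8.314×410/561 = 5.55 L.
Polytropic n=1.56: T₂ = T₁(V₁/V₂)^(n−1) = 410×(4.90)^0.56 = 999 K; P₂ = P₁(V₁/V₂)^n = 6700 kPa.
W = (P₁V₁−P₂V₂)/(n−1) = (561×5.55−6700×1.13)/0.56 = -7990 J.
ΔU = nCvΔT = 0.914×20.8×(999−410) = 11200 J.
Q = ΔU + W = 3190 J.

3190 J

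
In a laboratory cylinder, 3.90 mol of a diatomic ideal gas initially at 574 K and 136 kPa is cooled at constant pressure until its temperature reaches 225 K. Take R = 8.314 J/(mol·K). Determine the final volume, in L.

V₁ = nRT₁/P₁ = 3.90×8.314×574/136 = 137 L.
Isobaric: P stays 136 kPa; V/T = const ⇒ T₂ = 225 K, V₂ = 53.6 L.

53.6 L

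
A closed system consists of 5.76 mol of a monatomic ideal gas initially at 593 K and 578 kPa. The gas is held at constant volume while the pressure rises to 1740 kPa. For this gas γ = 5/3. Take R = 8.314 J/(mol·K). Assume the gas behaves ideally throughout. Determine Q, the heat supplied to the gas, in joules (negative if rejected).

85600 J

V₁ = nRT₁/P₁ = 5.76×8.314×593/578 = 49.1 L.
Isochoric: V stays 49.1 L; P/T = const ⇒ T₂ = 1790 K, P₂ = 1740 kPa.
W = 0 (no volume change).
ΔU = nCvΔT = 5.76×12.5×(1790−593) = 85600 J.
Q = ΔU = 85600 J.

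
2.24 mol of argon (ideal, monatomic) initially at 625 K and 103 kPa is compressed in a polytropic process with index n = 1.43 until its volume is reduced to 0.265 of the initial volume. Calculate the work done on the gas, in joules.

V₁ = nRT₁/P₁ = 2.24×8.314×625/103 = 113 L.
Polytropic n=1.43: T₂ = T₁(V₁/V₂)^(n−1) = 625×(3.77)^0.43 = 1110 K; P₂ = P₁(V₁/V₂)^n = 688 kPa.
W = (P₁V₁−P₂V₂)/(n−1) = (103×113−688×29.9)/0.43 = -20800 J.
Work done on the gas = −W_by = 20800 J.

20800 J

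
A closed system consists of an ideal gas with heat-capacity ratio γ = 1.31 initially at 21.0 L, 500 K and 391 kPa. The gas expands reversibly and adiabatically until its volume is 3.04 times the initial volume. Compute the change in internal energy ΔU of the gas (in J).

-7720 J

n = P₁V₁/(RT₁) = 391×21.0/(8.314×500) = 1.98 mol.
Adiabatic: TV^(γ−1) = const ⇒ T₂ = 500×(0.329)^0.310 = 354 K; PV^γ = const ⇒ P₂ = 91.1 kPa.
For an ideal gas ΔU = nCvΔT with Cv = R/(γ−1) = 26.8 J/(mol·K).
ΔU = 1.98×26.8×(354−500) = -7720 J.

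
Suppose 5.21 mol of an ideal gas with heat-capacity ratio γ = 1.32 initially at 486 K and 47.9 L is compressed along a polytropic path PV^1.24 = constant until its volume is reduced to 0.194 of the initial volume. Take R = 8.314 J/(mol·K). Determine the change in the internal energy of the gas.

P₁ = nRT₁/V₁ = 5.21×8.314×486/47.9 = 439 kPa.
Polytropic n=1.24: T₂ = T₁(V₁/V₂)^(n−1) = 486×(5.15)^0.24 = 720 K; P₂ = P₁(V₁/V₂)^n = 3360 kPa.
For an ideal gas ΔU = nCvΔT with Cv = R/(γ−1) = 26.0 J/(mol·K).
ΔU = 5.21×26.0×(720−486) = 31700 J.

31700 J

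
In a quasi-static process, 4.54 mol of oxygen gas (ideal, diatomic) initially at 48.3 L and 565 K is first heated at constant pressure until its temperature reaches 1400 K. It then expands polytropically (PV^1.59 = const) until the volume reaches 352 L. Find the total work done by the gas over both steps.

73700 J

P₁ = nRT₁/V₁ = 4.54×8.314×565/48.3 = 442 kPa.
Step 1 — Isobaric: P stays 442 kPa; V/T = const ⇒ T₂ = 1400 K, V₂ = 120 L.
W = PΔV = 442×(120−48.3) kPa·L = 31500 J.
ΔU = nCvΔT = 4.54×20.8×(1400−565) = 78800 J.
Q = ΔU + W = nCpΔT = 110000 J.
State after step 1: P = 442 kPa, V = 120 L, T = 1400 K.
Step 2 — Polytropic n=1.59: T₂ = T₁(V₁/V₂)^(n−1) = 1400×(0.340)^0.59 = 741 K; P₂ = P₁(V₁/V₂)^n = 79.4 kPa.
W = (P₁V₁−P₂V₂)/(n−1) = (442×120−79.4×352)/0.59 = 42200 J.
ΔU = nCvΔT = 4.54×20.8×(741−1400) = -62200 J.
Q = ΔU + W = -20000 J.
Net over both steps: W = 73700 J, Q = 90300 J, ΔU = 16600 J.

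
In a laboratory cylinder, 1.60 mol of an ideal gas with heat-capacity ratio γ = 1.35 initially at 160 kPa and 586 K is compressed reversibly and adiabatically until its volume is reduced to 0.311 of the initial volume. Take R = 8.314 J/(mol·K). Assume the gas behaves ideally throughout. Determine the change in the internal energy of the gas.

V₁ = nRT₁/P₁ = 1.60×8.314×586/160 = 48.7 L.
Adiabatic: TV^(γ−1) = const ⇒ T₂ = 586×(3.22)^0.350 = 882 K; PV^γ = const ⇒ P₂ = 774 kPa.
For an ideal gas ΔU = nCvΔT with Cv = R/(γ−1) = 23.8 J/(mol·K).
ΔU = 1.60×23.8×(882−586) = 11200 J.

11200 J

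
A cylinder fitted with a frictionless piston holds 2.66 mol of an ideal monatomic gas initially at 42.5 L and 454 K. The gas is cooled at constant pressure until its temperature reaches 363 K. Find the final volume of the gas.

P₁ = nRT₁/V₁ = 2.66×8.314×454/42.5 = 236 kPa.
Isobaric: P stays 236 kPa; V/T = const ⇒ T₂ = 363 K, V₂ = 34.0 L.

34.0 L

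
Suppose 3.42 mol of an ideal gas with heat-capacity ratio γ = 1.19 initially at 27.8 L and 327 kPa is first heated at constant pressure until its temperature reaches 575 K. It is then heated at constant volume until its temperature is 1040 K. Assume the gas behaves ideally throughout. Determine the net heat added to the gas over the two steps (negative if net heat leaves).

115000 J

T₁ = P₁V₁/(nR) = 327×27.8/(3.42×8.314) = 320 K.
Step 1 — Isobaric: P stays 327 kPa; V/T = const ⇒ T₂ = 575 K, V₂ = 50.0 L.
W = PΔV = 327×(50.0−27.8) kPa·L = 7260 J.
ΔU = nCvΔT = 3.42×43.8×(575−320) = 38200 J.
Q = ΔU + W = nCpΔT = 45500 J.
State after step 1: P = 327 kPa, V = 50.0 L, T = 575 K.
Step 2 — Isochoric: V stays 50.0 L; P/T = const ⇒ T₂ = 1040 K, P₂ = 591 kPa.
W = 0 (no volume change).
ΔU = nCvΔT = 3.42×43.8×(1040−575) = 69600 J.
Q = ΔU = 69600 J.
Net over both steps: W = 7260 J, Q = 115000 J, ΔU = 108000 J.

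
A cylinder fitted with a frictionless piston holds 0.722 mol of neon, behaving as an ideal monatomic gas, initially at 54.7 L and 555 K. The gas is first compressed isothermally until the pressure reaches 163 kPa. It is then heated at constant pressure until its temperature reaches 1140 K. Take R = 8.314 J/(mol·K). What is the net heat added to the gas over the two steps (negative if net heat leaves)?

5500 J

P₁ = nRT₁/V₁ = 0.722×8.314×555/54.7 = 60.9 kPa.
Step 1 — Isothermal: T stays 555 K; PV = const ⇒ V₂ = 20.4 L, P₂ = 163 kPa.
ΔU = 0 (ideal gas, T constant).
W = nRT ln(V₂/V₁) = 0.722×8.314×555×ln(0.374) = -3280 J.
Q = ΔU + W = -3280 J.
State after step 1: P = 163 kPa, V = 20.4 L, T = 555 K.
Step 2 — Isobaric: P stays 163 kPa; V/T = const ⇒ T₂ = 1140 K, V₂ = 42.0 L.
W = PΔV = 163×(42.0−20.4) kPa·L = 3510 J.
ΔU = nCvΔT = 0.722×12.5×(1140−555) = 5270 J.
Q = ΔU + W = nCpΔT = 8780 J.
Net over both steps: W = 232 J, Q = 5500 J, ΔU = 5270 J.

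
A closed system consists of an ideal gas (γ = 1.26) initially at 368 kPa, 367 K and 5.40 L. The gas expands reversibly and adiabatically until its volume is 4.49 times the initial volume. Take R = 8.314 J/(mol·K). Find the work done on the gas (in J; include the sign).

n = P₁V₁/(RT₁) = 368×5.40/(8.314×367) = 0.651 mol.
Adiabatic: TV^(γ−1) = const ⇒ T₂ = 367×(0.223)^0.260 = 248 K; PV^γ = const ⇒ P₂ = 55.5 kPa.
ΔU = nCvΔT = 0.651×32.0×(248−367) = -2470 J.
Q = 0 for an adiabatic process, so W = −ΔU = 2470 J.
Work done on the gas = −W_by = -2470 J.

-2470 J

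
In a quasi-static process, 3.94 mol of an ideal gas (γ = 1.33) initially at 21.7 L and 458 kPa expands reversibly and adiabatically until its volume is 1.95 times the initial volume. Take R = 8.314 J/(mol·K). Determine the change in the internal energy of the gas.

T₁ = P₁V₁/(nR) = 458×21.7/(3.94×8.314) = 303 K.
Adiabatic: TV^(γ−1) = const ⇒ T₂ = 303×(0.513)^0.330 = 243 K; PV^γ = const ⇒ P₂ = 188 kPa.
For an ideal gas ΔU = nCvΔT with Cv = R/(γ−1) = 25.2 J/(mol·K).
ΔU = 3.94×25.2×(243−303) = -5960 J.

-5960 J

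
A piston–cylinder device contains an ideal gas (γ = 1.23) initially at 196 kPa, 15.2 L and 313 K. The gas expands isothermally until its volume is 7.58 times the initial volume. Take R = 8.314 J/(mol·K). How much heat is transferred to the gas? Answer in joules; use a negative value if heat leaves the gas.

n = P₁V₁/(RT₁) = 196×15.2/(8.314×313) = 1.14 mol.
Isothermal: T stays 313 K; PV = const ⇒ V₂ = 115 L, P₂ = 25.9 kPa.
ΔU = 0 (ideal gas, T constant).
W = nRT ln(V₂/V₁) = 1.14×8.314×313×ln(7.58) = 6030 J.
Q = ΔU + W = 6030 J.

6030 J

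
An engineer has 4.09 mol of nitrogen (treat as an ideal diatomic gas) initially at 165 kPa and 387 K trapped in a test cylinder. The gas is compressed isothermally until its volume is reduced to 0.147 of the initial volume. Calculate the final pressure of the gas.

1120 kPa

V₁ = nRT₁/P₁ = 4.09×8.314×387/165 = 79.8 L.
Isothermal: T stays 387 K; PV = const ⇒ V₂ = 11.7 L, P₂ = 1120 kPa.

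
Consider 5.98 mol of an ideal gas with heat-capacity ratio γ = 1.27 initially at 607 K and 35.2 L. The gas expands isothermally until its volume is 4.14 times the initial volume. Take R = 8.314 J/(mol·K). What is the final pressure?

207 kPa

P₁ = nRT₁/V₁ = 5.98×8.314×607/35.2 = 857 kPa.
Isothermal: T stays 607 K; PV = const ⇒ V₂ = 146 L, P₂ = 207 kPa.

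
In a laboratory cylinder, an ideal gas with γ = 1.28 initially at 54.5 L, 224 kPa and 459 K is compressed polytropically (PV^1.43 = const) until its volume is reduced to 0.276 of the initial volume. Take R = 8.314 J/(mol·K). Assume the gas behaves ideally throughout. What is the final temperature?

Polytropic n=1.43: T₂ = T₁(V₁/V₂)^(n−1) = 459×(3.62)^0.43 = 798 K; P₂ = P₁(V₁/V₂)^n = 1410 kPa.

798 K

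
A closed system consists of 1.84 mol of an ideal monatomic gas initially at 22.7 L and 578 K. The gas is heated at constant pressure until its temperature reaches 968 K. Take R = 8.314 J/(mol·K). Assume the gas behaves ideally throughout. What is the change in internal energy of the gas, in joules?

8950 J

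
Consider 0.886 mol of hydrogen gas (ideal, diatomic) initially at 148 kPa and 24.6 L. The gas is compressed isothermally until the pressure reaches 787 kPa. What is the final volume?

4.63 L

T₁ = P₁V₁/(nR) = 148×24.6/(0.886×8.314) = 494 K.
Isothermal: T stays 494 K; PV = const ⇒ V₂ = 4.63 L, P₂ = 787 kPa.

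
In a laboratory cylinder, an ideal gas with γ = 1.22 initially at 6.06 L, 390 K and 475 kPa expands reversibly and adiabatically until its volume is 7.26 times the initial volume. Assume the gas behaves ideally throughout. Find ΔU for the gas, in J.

-4620 J

n = P₁V₁/(RT₁) = 475×6.06/(8.314×390) = 0.888 mol.
Adiabatic: TV^(γ−1) = const ⇒ T₂ = 390×(0.138)^0.220 = 252 K; PV^γ = const ⇒ P₂ = 42.3 kPa.
For an ideal gas ΔU = nCvΔT with Cv = R/(γ−1) = 37.8 J/(mol·K).
ΔU = 0.888×37.8×(252−390) = -4620 J.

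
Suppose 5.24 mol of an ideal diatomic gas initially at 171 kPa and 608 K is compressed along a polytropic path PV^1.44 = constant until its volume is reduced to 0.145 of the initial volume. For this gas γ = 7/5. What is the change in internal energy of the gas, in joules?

88700 J

V₁ = nRT₁/P₁ = 5.24×8.314×608/171 = 155 L.
Polytropic n=1.44: T₂ = T₁(V₁/V₂)^(n−1) = 608×(6.90)^0.44 = 1420 K; P₂ = P₁(V₁/V₂)^n = 2760 kPa.
For an ideal gas ΔU = nCvΔT with Cv = (5/2)R = 20.8 J/(mol·K).
ΔU = 5.24×20.8×(1420−608) = 88700 J.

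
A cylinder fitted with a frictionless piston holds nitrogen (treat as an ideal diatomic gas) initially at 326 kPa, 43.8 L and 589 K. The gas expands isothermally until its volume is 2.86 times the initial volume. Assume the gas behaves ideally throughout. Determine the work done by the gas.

15000 J

n = P₁V₁/(RT₁) = 326×43.8/(8.314×589) = 2.92 mol.
Isothermal: T stays 589 K; PV = const ⇒ V₂ = 125 L, P₂ = 114 kPa.
W = nRT ln(V₂/V₁) = 2.92×8.314×589×ln(2.86) = 15000 J.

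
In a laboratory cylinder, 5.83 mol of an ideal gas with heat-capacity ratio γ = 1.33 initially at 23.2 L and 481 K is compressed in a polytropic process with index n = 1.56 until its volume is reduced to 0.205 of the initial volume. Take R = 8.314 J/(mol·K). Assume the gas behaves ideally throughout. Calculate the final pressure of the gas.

P₁ = nRT₁/V₁ = 5.83×8.314×481/23.2 = 1000 kPa.
Polytropic n=1.56: T₂ = T₁(V₁/V₂)^(n−1) = 481×(4.88)^0.56 = 1170 K; P₂ = P₁(V₁/V₂)^n = 11900 kPa.

11900 kPa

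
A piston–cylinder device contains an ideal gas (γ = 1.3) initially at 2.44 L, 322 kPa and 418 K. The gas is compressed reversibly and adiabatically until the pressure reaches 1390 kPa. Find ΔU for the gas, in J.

n = P₁V₁/(RT₁) = 322×2.44/(8.314×418) = 0.226 mol.
Adiabatic: T₂/T₁ = (P₂/P₁)^((γ−1)/γ) ⇒ T₂ = 418×(4.32)^0.231 = 586 K; V₂ = 0.792 L.
For an ideal gas ΔU = nCvΔT with Cv = R/(γ−1) = 27.7 J/(mol·K).
ΔU = 0.226×27.7×(586−418) = 1050 J.

1050 J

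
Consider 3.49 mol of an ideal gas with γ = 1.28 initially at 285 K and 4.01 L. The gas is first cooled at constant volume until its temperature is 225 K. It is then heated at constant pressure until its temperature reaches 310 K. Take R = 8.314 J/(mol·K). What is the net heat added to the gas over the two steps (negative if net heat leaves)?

P₁ = nRT₁/V₁ = 3.49×8.314×285/4.01 = 2060 kPa.
Step 1 — Isochoric: V stays 4.01 L; P/T = const ⇒ T₂ = 225 K, P₂ = 1630 kPa.
W = 0 (no volume change).
ΔU = nCvΔT = 3.49×29.7×(225−285) = -6220 J.
Q = ΔU = -6220 J.
State after step 1: P = 1630 kPa, V = 4.01 L, T = 225 K.
Step 2 — Isobaric: P stays 1630 kPa; V/T = const ⇒ T₂ = 310 K, V₂ = 5.52 L.
W = PΔV = 1630×(5.52−4.01) kPa·L = 2470 J.
ΔU = nCvΔT = 3.49×29.7×(310−225) = 8810 J.
Q = ΔU + W = nCpΔT = 11300 J.
Net over both steps: W = 2470 J, Q = 5060 J, ΔU = 2590 J.

5060 J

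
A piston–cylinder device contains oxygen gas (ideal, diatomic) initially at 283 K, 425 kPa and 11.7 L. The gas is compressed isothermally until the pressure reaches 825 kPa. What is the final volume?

Isothermal: T stays 283 K; PV = const ⇒ V₂ = 6.03 L, P₂ = 825 kPa.

6.03 L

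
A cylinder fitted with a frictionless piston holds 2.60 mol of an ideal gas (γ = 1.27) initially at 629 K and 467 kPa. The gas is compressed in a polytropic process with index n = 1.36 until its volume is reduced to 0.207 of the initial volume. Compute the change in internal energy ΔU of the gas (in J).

V₁ = nRT₁/P₁ = 2.60×8.314×629/467 = 29.1 L.
Polytropic n=1.36: T₂ = T₁(V₁/V₂)^(n−1) = 629×(4.83)^0.36 = 1110 K; P₂ = P₁(V₁/V₂)^n = 3980 kPa.
For an ideal gas ΔU = nCvΔT with Cv = R/(γ−1) = 30.8 J/(mol·K).
ΔU = 2.60×30.8×(1110−629) = 38400 J.

38400 J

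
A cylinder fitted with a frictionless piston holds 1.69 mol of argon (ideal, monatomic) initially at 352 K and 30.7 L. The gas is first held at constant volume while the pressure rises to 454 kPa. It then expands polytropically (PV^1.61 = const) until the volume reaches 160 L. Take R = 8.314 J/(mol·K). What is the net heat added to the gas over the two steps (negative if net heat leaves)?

P₁ = nRT₁/V₁ = 1.69×8.314×352/30.7 = 161 kPa.
Step 1 — Isochoric: V stays 30.7 L; P/T = const ⇒ T₂ = 992 K, P₂ = 454 kPa.
W = 0 (no volume change).
ΔU = nCvΔT = 1.69×12.5×(992−352) = 13500 J.
Q = ΔU = 13500 J.
State after step 1: P = 454 kPa, V = 30.7 L, T = 992 K.
Step 2 — Polytropic n=1.61: T₂ = T₁(V₁/V₂)^(n−1) = 992×(0.192)^0.61 = 362 K; P₂ = P₁(V₁/V₂)^n = 31.8 kPa.
W = (P₁V₁−P₂V₂)/(n−1) = (454×30.7−31.8×160)/0.61 = 14500 J.
ΔU = nCvΔT = 1.69×12.5×(362−992) = -13300 J.
Q = ΔU + W = 1230 J.
Net over both steps: W = 14500 J, Q = 14700 J, ΔU = 218 J.

14700 J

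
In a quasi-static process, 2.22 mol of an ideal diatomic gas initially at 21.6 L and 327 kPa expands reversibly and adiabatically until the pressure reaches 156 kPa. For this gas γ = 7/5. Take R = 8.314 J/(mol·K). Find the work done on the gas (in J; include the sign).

-3370 J

T₁ = P₁V₁/(nR) = 327×21.6/(2.22×8.314) = 383 K.
Adiabatic: T₂/T₁ = (P₂/P₁)^((γ−1)/γ) ⇒ T₂ = 383×(0.477)^0.286 = 310 K; V₂ = 36.6 L.
ΔU = nCvΔT = 2.22×20.8×(310−383) = -3370 J.
Q = 0 for an adiabatic process, so W = −ΔU = 3370 J.
Work done on the gas = −W_by = -3370 J.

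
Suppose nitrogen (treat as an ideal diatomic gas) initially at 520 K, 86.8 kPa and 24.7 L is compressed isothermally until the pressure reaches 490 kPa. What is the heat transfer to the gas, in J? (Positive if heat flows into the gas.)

-3710 J

n = P₁V₁/(RT₁) = 86.8×24.7/(8.314×520) = 0.496 mol.
Isothermal: T stays 520 K; PV = const ⇒ V₂ = 4.38 L, P₂ = 490 kPa.
ΔU = 0 (ideal gas, T constant).
W = nRT ln(V₂/V₁) = 0.496×8.314×520×ln(0.177) = -3710 J.
Q = ΔU + W = -3710 J.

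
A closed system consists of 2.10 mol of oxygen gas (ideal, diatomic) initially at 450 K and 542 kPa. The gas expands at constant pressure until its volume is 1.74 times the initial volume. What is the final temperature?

V₁ = nRT₁/P₁ = 2.10×8.314×450/542 = 14.5 L.
Isobaric: P stays 542 kPa; V/T = const ⇒ T₂ = 783 K, V₂ = 25.2 L.

783 K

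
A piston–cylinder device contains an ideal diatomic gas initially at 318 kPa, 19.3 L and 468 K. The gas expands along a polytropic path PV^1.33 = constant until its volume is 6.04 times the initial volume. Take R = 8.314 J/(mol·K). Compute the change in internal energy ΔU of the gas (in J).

n = P₁V₁/(RT₁) = 318×19.3/(8.314×468) = 1.58 mol.
Polytropic n=1.33: T₂ = T₁(V₁/V₂)^(n−1) = 468×(0.166)^0.33 = 259 K; P₂ = P₁(V₁/V₂)^n = 29.1 kPa.
For an ideal gas ΔU = nCvΔT with Cv = (5/2)R = 20.8 J/(mol·K).
ΔU = 1.58×20.8×(259−468) = -6870 J.

-6870 J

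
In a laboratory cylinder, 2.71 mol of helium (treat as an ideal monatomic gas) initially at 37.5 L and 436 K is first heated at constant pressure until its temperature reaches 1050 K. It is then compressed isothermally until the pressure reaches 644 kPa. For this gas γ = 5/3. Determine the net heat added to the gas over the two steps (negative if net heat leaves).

13300 J

P₁ = nRT₁/V₁ = 2.71×8.314×436/37.5 = 262 kPa.
Step 1 — Isobaric: P stays 262 kPa; V/T = const ⇒ T₂ = 1050 K, V₂ = 90.3 L.
W = PΔV = 262×(90.3−37.5) kPa·L = 13800 J.
ΔU = nCvΔT = 2.71×12.5×(1050−436) = 20800 J.
Q = ΔU + W = nCpΔT = 34600 J.
State after step 1: P = 262 kPa, V = 90.3 L, T = 1050 K.
Step 2 — Isothermal: T stays 1050 K; PV = const ⇒ V₂ = 36.7 L, P₂ = 644 kPa.
ΔU = 0 (ideal gas, T constant).
W = nRT ln(V₂/V₁) = 2.71×8.314×1050×ln(0.407) = -21300 J.
Q = ΔU + W = -21300 J.
Net over both steps: W = -7450 J, Q = 13300 J, ΔU = 20800 J.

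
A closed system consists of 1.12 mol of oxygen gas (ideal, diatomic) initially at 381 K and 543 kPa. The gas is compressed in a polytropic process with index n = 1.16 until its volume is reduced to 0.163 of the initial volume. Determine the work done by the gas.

V₁ = nRT₁/P₁ = 1.12×8.314×381/543 = 6.53 L.
Polytropic n=1.16: T₂ = T₁(V₁/V₂)^(n−1) = 381×(6.13)^0.16 = 509 K; P₂ = P₁(V₁/V₂)^n = 4450 kPa.
W = (P₁V₁−P₂V₂)/(n−1) = (543×6.53−4450×1.06)/0.16 = -7470 J.

-7470 J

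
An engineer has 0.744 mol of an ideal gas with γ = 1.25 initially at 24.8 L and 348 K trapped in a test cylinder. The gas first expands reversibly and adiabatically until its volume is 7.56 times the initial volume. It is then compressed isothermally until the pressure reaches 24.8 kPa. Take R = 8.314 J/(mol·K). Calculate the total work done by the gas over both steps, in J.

1760 J

P₁ = nRT₁/V₁ = 0.744×8.314×348/24.8 = 86.8 kPa.
Step 1 — Adiabatic: TV^(γ−1) = const ⇒ T₂ = 348×(0.132)^0.250 = 210 K; PV^γ = const ⇒ P₂ = 6.92 kPa.
ΔU = nCvΔT = 0.744×33.3×(210−348) = -3420 J.
Q = 0 for an adiabatic process, so W = −ΔU = 3420 J.
State after step 1: P = 6.92 kPa, V = 187 L, T = 210 K.
Step 2 — Isothermal: T stays 210 K; PV = const ⇒ V₂ = 52.3 L, P₂ = 24.8 kPa.
ΔU = 0 (ideal gas, T constant).
W = nRT ln(V₂/V₁) = 0.744×8.314×210×ln(0.279) = -1660 J.
Q = ΔU + W = -1660 J.
Net over both steps: W = 1760 J, Q = -1660 J, ΔU = -3420 J.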